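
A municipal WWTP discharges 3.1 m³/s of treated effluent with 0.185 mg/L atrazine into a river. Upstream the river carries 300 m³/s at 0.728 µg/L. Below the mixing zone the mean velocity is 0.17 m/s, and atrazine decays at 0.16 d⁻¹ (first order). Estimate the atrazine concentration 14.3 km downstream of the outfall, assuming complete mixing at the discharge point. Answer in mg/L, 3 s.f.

0.00224 mg/L

0.728 µg/L = 0.000728 mg/L.
After complete mixing, C₀ = (3.1·0.185 + 300·0.000728) / 303.1 = 0.002613 mg/L.
Travel time t = 1.43e+04 m / 0.17 m/s = 8.412e+04 s = 0.9736 d.
C = 0.002613·exp(−0.16·0.9736) = 0.002613·0.8558 = 0.002236 mg/L.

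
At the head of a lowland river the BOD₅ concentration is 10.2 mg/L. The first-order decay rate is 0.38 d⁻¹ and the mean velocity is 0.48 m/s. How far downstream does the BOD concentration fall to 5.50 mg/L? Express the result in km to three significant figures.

From C = C₀·e^(−kt), t = ln(C₀/C)/k = ln(10.2/5.50)/0.38 = 0.6176/0.38 = 1.625 d.
Distance = v·t = 0.48 m/s × 1.404e+05 s = 6.741e+04 m = 67.41 km.

67.4 km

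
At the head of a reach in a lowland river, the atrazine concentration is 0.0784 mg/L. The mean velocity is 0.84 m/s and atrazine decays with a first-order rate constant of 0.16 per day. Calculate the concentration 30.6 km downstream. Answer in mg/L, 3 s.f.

Travel time t = 30.6 km / 0.84 m/s = 3.06e+04/0.84 = 3.643e+04 s = 0.4216 d.
First-order decay: C = 0.0784·exp(−0.16·0.4216) = 0.0784·0.9348 = 0.07329 mg/L.

0.0733 mg/L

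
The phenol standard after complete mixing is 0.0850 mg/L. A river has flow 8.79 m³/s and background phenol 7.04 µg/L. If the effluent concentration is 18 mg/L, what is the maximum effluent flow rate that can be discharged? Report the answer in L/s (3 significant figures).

7.04 µg/L = 0.00704 mg/L.
Mass balance at complete mixing: C_std·(Q_w + Q_r) = Q_w·C_e + Q_r·C_b.
Rearranging, Q_w = Q_r·(C_std − C_b)/(C_e − C_std) = 8.79·(0.085 − 0.00704) / (18 − 0.085) = 0.03825 m³/s.
= 38.25 L/s.

38.3 L/s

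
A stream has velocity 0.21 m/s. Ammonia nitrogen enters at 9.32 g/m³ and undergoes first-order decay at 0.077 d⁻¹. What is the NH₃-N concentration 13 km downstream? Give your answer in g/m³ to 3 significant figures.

8.82 g/m³

Travel time t = 13 km / 0.21 m/s = 1.3e+04/0.21 = 6.19e+04 s = 0.7165 d.
First-order decay: C = 9.32·exp(−0.077·0.7165) = 9.32·0.9463 = 8.82 g/m³.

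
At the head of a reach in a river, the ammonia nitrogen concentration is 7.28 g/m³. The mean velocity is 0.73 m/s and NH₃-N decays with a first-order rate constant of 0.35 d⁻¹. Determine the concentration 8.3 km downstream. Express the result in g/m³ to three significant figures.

Travel time t = 8.3 km / 0.73 m/s = 8300/0.73 = 1.137e+04 s = 0.1316 d.
First-order decay: C = 7.28·exp(−0.35·0.1316) = 7.28·0.955 = 6.952 g/m³.

6.95 g/m³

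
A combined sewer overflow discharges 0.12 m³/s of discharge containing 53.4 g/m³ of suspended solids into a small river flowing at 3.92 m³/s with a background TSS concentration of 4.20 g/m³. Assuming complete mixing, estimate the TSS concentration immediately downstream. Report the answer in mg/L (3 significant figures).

5.66 mg/L

By mass balance at complete mixing, C = (0.12·53.4 + 3.92·4.2) / (0.12 + 3.92) = 22.87/4.04 = 5.661 mg/L.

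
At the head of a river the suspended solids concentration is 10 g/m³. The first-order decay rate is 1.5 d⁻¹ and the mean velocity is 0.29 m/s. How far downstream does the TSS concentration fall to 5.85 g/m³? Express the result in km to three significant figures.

8.96 km

From C = C₀·e^(−kt), t = ln(C₀/C)/k = ln(10/5.85)/1.5 = 0.5361/1.5 = 0.3574 d.
Distance = v·t = 0.29 m/s × 3.088e+04 s = 8956 m = 8.956 km.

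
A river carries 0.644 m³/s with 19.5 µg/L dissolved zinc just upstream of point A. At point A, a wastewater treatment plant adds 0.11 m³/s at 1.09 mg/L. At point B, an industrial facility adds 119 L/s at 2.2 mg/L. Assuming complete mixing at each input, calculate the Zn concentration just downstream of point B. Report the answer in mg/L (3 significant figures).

19.5 µg/L = 0.0195 mg/L.
After input A: C = (0.644·0.0195 + 0.11·1.09) / 0.754 = 0.1757 mg/L.
119 L/s = 0.119 m³/s.
After input B: C = (0.754·0.1757 + 0.119·2.2) / 0.873 = 0.4516 mg/L.

0.452 mg/L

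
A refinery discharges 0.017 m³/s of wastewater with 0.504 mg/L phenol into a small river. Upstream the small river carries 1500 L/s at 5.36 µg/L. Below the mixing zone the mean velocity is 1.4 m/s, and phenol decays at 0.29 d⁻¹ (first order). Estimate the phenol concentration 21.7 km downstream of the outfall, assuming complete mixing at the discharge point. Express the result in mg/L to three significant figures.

0.0104 mg/L

1500 L/s = 1.5 m³/s.
5.36 µg/L = 0.00536 mg/L.
After complete mixing, C₀ = (0.017·0.504 + 1.5·0.00536) / 1.517 = 0.01095 mg/L.
Travel time t = 2.17e+04 m / 1.4 m/s = 1.55e+04 s = 0.1794 d.
C = 0.01095·exp(−0.29·0.1794) = 0.01095·0.9493 = 0.01039 mg/L.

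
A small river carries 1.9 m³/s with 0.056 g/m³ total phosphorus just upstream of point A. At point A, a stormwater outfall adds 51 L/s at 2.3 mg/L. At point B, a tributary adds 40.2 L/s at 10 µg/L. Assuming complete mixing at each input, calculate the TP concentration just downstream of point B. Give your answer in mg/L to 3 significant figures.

51 L/s = 0.051 m³/s.
After input A: C = (1.9·0.056 + 0.051·2.3) / 1.951 = 0.1147 mg/L.
40.2 L/s = 0.0402 m³/s.
10 µg/L = 0.01 mg/L.
After input B: C = (1.951·0.1147 + 0.0402·0.01) / 1.991 = 0.1125 mg/L.

0.113 mg/L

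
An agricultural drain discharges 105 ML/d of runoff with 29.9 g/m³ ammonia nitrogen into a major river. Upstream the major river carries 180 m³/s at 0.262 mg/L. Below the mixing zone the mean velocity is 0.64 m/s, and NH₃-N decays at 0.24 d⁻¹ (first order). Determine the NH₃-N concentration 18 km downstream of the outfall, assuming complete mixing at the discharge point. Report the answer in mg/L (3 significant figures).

105 ML/d = 1.215 m³/s.
After complete mixing, C₀ = (1.215·29.9 + 180·0.262) / 181.2 = 0.4608 mg/L.
Travel time t = 1.8e+04 m / 0.64 m/s = 2.812e+04 s = 0.3255 d.
C = 0.4608·exp(−0.24·0.3255) = 0.4608·0.9248 = 0.4261 mg/L.

0.426 mg/L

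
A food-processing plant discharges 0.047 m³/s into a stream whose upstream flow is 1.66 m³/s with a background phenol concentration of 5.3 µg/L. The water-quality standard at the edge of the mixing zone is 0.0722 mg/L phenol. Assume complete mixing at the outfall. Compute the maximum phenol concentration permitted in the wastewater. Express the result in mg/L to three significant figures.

2.44 mg/L

5.3 µg/L = 0.0053 mg/L.
Mass balance: 0.0722·1.707 = 0.047·Cₑ + 1.66·0.0053.
Cₑ = (0.1232 − 0.008798) / 0.047 = 2.435 mg/L.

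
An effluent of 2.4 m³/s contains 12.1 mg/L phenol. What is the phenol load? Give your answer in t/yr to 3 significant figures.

916 t/yr

Mass flux = Q·C = 2.4 m³/s × 12.1 g/m³ = 29.04 g/s.
= 29.04 g/s × 31.56 = 916.4 t/yr.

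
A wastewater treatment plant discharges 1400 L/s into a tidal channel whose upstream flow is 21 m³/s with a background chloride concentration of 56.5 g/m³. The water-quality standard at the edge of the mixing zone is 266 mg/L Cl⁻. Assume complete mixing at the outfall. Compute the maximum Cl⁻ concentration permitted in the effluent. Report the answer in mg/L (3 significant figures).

1400 L/s = 1.4 m³/s.
Mass balance: 266·22.4 = 1.4·Cₑ + 21·56.5.
Cₑ = (5958 − 1186) / 1.4 = 3408 mg/L.

3410 mg/L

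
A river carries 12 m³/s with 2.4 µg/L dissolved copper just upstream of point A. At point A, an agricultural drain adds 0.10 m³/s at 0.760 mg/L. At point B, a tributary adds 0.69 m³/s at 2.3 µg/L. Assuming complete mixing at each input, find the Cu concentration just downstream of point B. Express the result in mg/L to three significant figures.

2.4 µg/L = 0.0024 mg/L.
After input A: C = (12·0.0024 + 0.1·0.76) / 12.1 = 0.008661 mg/L.
2.3 µg/L = 0.0023 mg/L.
After input B: C = (12.1·0.008661 + 0.69·0.0023) / 12.79 = 0.008318 mg/L.

0.00832 mg/L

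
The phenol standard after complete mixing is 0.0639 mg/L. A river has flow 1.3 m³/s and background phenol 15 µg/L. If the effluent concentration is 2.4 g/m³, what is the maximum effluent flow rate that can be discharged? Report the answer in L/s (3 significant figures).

27.2 L/s

15 µg/L = 0.015 mg/L.
Mass balance at complete mixing: C_std·(Q_w + Q_r) = Q_w·C_e + Q_r·C_b.
Rearranging, Q_w = Q_r·(C_std − C_b)/(C_e − C_std) = 1.3·(0.0639 − 0.015) / (2.4 − 0.0639) = 0.02721 m³/s.
= 27.21 L/s.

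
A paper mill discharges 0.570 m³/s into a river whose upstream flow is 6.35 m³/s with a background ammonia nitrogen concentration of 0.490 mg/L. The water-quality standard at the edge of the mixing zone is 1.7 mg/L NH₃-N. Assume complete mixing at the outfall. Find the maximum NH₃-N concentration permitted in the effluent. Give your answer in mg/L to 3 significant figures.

Mass balance: 1.7·6.92 = 0.57·Cₑ + 6.35·0.49.
Cₑ = (11.76 − 3.111) / 0.57 = 15.18 mg/L.

15.2 mg/L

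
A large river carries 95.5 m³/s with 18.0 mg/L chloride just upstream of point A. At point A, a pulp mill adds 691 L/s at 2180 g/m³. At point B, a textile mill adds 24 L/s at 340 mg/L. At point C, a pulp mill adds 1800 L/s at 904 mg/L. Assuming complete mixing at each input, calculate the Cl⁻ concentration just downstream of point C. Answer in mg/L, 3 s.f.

49.6 mg/L

691 L/s = 0.691 m³/s.
After input A: C = (95.5·18 + 0.691·2180) / 96.19 = 33.53 mg/L.
24 L/s = 0.024 m³/s.
After input B: C = (96.19·33.53 + 0.024·340) / 96.22 = 33.61 mg/L.
1800 L/s = 1.8 m³/s.
After input C: C = (96.22·33.61 + 1.8·904) / 98.02 = 49.59 mg/L.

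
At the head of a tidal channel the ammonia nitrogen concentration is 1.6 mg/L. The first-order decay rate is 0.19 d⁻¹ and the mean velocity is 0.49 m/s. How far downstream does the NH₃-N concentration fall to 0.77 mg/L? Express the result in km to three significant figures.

163 km

From C = C₀·e^(−kt), t = ln(C₀/C)/k = ln(1.6/0.77)/0.19 = 0.7314/0.19 = 3.849 d.
Distance = v·t = 0.49 m/s × 3.326e+05 s = 1.63e+05 m = 163 km.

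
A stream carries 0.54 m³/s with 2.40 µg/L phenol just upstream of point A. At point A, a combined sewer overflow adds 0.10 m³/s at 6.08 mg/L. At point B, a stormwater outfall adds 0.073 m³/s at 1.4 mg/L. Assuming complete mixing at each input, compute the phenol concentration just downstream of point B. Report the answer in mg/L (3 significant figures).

2.40 µg/L = 0.0024 mg/L.
After input A: C = (0.54·0.0024 + 0.1·6.08) / 0.64 = 0.952 mg/L.
After input B: C = (0.64·0.952 + 0.073·1.4) / 0.713 = 0.9979 mg/L.

0.998 mg/L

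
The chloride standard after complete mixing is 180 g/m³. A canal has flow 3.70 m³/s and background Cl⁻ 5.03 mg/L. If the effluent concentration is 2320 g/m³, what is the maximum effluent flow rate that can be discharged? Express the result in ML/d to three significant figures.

Mass balance at complete mixing: C_std·(Q_w + Q_r) = Q_w·C_e + Q_r·C_b.
Rearranging, Q_w = Q_r·(C_std − C_b)/(C_e − C_std) = 3.70·(180 − 5.03) / (2320 − 180) = 0.3025 m³/s.
= 26.14 ML/d.

26.1 ML/d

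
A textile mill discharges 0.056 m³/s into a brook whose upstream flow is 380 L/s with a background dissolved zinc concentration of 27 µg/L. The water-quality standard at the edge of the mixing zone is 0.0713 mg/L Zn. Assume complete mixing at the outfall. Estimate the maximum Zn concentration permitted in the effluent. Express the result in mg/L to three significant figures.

380 L/s = 0.38 m³/s.
27 µg/L = 0.027 mg/L.
Mass balance: 0.0713·0.436 = 0.056·Cₑ + 0.38·0.027.
Cₑ = (0.03109 − 0.01026) / 0.056 = 0.3719 mg/L.

0.372 mg/L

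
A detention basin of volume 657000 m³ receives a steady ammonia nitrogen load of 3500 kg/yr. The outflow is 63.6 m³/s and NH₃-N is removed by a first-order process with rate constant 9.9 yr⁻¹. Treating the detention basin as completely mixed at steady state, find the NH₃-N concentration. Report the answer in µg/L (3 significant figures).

Outflow Q = 63.6 m³/s × 3.156e+07 s/yr = 2.007e+09 m³/yr.
Steady-state CSTR mass balance: W = Q·C + k·V·C, so C = W/(Q + kV).
Q + kV = 2.007e+09 + 9.9·657000 = 2.014e+09 m³/yr.
C = 3500/2.014e+09 = 1.738e-06 kg/m³ = 0.001738 mg/L = 1.738 µg/L.

1.74 µg/L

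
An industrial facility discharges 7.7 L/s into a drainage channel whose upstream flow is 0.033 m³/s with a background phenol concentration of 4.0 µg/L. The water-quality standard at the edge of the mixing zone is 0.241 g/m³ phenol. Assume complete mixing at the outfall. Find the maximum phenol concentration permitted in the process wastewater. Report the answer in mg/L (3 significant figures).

7.7 L/s = 0.0077 m³/s.
4.0 µg/L = 0.004 mg/L.
Mass balance: 0.241·0.0407 = 0.0077·Cₑ + 0.033·0.004.
Cₑ = (0.009809 − 0.000132) / 0.0077 = 1.257 mg/L.

1.26 mg/L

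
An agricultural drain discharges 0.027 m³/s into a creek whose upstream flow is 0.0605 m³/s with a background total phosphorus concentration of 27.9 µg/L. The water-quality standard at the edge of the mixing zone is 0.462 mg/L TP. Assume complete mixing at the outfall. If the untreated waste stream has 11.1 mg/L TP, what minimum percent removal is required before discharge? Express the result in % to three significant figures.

27.9 µg/L = 0.0279 mg/L.
Mass balance: 0.462·0.0875 = 0.027·Cₑ + 0.0605·0.0279.
Cₑ = (0.04043 − 0.001688) / 0.027 = 1.435 mg/L.
Required removal = 1 − 1.435/11.1 = 87.07 %.

87.1 %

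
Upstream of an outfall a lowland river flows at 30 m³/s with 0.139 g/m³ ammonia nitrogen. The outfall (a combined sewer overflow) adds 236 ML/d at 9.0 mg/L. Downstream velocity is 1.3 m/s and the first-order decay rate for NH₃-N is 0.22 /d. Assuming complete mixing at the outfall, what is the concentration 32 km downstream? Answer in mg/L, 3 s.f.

0.825 mg/L

236 ML/d = 2.731 m³/s.
After complete mixing, C₀ = (2.731·9 + 30·0.139) / 32.73 = 0.8785 mg/L.
Travel time t = 3.2e+04 m / 1.3 m/s = 2.462e+04 s = 0.2849 d.
C = 0.8785·exp(−0.22·0.2849) = 0.8785·0.9392 = 0.8251 mg/L.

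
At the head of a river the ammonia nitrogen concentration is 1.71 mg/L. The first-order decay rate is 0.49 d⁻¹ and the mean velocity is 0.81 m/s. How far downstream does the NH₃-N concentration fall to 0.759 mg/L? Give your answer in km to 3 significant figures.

From C = C₀·e^(−kt), t = ln(C₀/C)/k = ln(1.71/0.759)/0.49 = 0.8122/0.49 = 1.658 d.
Distance = v·t = 0.81 m/s × 1.432e+05 s = 1.16e+05 m = 116 km.

116 km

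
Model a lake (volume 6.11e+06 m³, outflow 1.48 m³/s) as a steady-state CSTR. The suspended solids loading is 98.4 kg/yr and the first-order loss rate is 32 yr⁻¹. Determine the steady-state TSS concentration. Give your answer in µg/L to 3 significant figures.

Outflow Q = 1.48 m³/s × 3.156e+07 s/yr = 4.671e+07 m³/yr.
Steady-state CSTR mass balance: W = Q·C + k·V·C, so C = W/(Q + kV).
Q + kV = 4.671e+07 + 32·6.11e+06 = 2.422e+08 m³/yr.
C = 98.4/2.422e+08 = 4.062e-07 kg/m³ = 0.0004062 mg/L = 0.4062 µg/L.

0.406 µg/L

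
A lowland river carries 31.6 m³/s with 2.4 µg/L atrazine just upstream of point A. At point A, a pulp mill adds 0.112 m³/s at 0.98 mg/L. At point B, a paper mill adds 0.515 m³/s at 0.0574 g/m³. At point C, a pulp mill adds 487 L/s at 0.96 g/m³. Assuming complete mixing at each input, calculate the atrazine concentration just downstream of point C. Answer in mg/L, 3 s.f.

2.4 µg/L = 0.0024 mg/L.
After input A: C = (31.6·0.0024 + 0.112·0.98) / 31.71 = 0.005853 mg/L.
After input B: C = (31.71·0.005853 + 0.515·0.0574) / 32.23 = 0.006676 mg/L.
487 L/s = 0.487 m³/s.
After input C: C = (32.23·0.006676 + 0.487·0.96) / 32.71 = 0.02087 mg/L.

0.0209 mg/L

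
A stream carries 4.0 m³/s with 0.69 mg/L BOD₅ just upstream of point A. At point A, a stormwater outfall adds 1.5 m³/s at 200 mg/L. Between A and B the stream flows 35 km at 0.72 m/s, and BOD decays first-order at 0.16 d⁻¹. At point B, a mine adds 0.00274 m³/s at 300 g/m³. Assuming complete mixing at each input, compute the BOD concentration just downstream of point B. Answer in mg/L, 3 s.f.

50.4 mg/L

After input A: C = (4·0.69 + 1.5·200) / 5.5 = 55.05 mg/L.
Over the 35 km reach to input B (t = 4.861e+04 s = 0.5626 d), decay gives C = 55.05·exp(−0.16·0.5626) = 50.31 mg/L.
After input B: C = (5.5·50.31 + 0.00274·300) / 5.503 = 50.43 mg/L.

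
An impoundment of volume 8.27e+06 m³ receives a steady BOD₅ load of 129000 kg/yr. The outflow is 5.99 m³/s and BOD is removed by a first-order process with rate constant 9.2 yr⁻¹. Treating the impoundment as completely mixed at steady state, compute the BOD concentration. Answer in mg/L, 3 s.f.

0.487 mg/L

Outflow Q = 5.99 m³/s × 3.156e+07 s/yr = 1.89e+08 m³/yr.
Steady-state CSTR mass balance: W = Q·C + k·V·C, so C = W/(Q + kV).
Q + kV = 1.89e+08 + 9.2·8.27e+06 = 2.651e+08 m³/yr.
C = 129000/2.651e+08 = 0.0004866 kg/m³ = 0.4866 mg/L.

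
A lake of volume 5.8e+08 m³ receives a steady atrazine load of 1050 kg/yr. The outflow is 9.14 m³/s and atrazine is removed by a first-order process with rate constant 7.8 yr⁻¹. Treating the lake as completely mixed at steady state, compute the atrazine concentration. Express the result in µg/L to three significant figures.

0.218 µg/L

Outflow Q = 9.14 m³/s × 3.156e+07 s/yr = 2.884e+08 m³/yr.
Steady-state CSTR mass balance: W = Q·C + k·V·C, so C = W/(Q + kV).
Q + kV = 2.884e+08 + 7.8·5.8e+08 = 4.812e+09 m³/yr.
C = 1050/4.812e+09 = 2.182e-07 kg/m³ = 0.0002182 mg/L = 0.2182 µg/L.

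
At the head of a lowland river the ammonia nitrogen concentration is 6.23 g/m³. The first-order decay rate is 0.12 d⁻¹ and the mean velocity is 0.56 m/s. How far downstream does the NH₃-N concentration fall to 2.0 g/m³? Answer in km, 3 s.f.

From C = C₀·e^(−kt), t = ln(C₀/C)/k = ln(6.23/2.0)/0.12 = 1.136/0.12 = 9.469 d.
Distance = v·t = 0.56 m/s × 8.181e+05 s = 4.581e+05 m = 458.1 km.

458 km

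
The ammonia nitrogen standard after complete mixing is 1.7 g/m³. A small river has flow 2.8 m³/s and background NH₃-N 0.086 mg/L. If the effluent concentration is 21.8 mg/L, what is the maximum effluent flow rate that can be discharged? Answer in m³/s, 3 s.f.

0.225 m³/s

Mass balance at complete mixing: C_std·(Q_w + Q_r) = Q_w·C_e + Q_r·C_b.
Rearranging, Q_w = Q_r·(C_std − C_b)/(C_e − C_std) = 2.8·(1.7 − 0.086) / (21.8 − 1.7) = 0.2248 m³/s.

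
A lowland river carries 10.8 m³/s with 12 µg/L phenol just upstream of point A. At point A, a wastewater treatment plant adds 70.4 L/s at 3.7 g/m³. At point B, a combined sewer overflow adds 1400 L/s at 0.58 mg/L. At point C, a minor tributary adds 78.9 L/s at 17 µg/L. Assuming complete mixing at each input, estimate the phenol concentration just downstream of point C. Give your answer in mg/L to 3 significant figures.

0.0974 mg/L

12 µg/L = 0.012 mg/L.
70.4 L/s = 0.0704 m³/s.
After input A: C = (10.8·0.012 + 0.0704·3.7) / 10.87 = 0.03588 mg/L.
1400 L/s = 1.4 m³/s.
After input B: C = (10.87·0.03588 + 1.4·0.58) / 12.27 = 0.09797 mg/L.
78.9 L/s = 0.0789 m³/s.
17 µg/L = 0.017 mg/L.
After input C: C = (12.27·0.09797 + 0.0789·0.017) / 12.35 = 0.09745 mg/L.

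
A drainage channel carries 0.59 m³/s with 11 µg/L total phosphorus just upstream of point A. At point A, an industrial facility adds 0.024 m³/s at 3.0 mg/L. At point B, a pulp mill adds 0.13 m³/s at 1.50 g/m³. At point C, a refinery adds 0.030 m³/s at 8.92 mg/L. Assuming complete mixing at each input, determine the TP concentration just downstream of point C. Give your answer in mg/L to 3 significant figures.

11 µg/L = 0.011 mg/L.
After input A: C = (0.59·0.011 + 0.024·3) / 0.614 = 0.1278 mg/L.
After input B: C = (0.614·0.1278 + 0.13·1.5) / 0.744 = 0.3676 mg/L.
After input C: C = (0.744·0.3676 + 0.03·8.92) / 0.774 = 0.6991 mg/L.

0.699 mg/L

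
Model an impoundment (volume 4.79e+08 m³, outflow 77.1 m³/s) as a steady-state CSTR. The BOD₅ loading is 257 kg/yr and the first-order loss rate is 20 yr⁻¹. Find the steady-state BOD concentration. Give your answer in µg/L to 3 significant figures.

Outflow Q = 77.1 m³/s × 3.156e+07 s/yr = 2.433e+09 m³/yr.
Steady-state CSTR mass balance: W = Q·C + k·V·C, so C = W/(Q + kV).
Q + kV = 2.433e+09 + 20·4.79e+08 = 1.201e+10 m³/yr.
C = 257/1.201e+10 = 2.139e-08 kg/m³ = 2.139e-05 mg/L = 0.02139 µg/L.

0.0214 µg/L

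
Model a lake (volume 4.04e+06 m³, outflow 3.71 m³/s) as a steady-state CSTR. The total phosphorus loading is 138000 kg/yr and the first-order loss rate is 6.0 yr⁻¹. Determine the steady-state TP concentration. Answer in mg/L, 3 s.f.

Outflow Q = 3.71 m³/s × 3.156e+07 s/yr = 1.171e+08 m³/yr.
Steady-state CSTR mass balance: W = Q·C + k·V·C, so C = W/(Q + kV).
Q + kV = 1.171e+08 + 6.0·4.04e+06 = 1.413e+08 m³/yr.
C = 138000/1.413e+08 = 0.0009765 kg/m³ = 0.9765 mg/L.

0.977 mg/L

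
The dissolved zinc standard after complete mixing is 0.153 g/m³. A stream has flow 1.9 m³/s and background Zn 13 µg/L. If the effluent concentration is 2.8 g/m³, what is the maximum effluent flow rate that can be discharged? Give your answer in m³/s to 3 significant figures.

0.100 m³/s

13 µg/L = 0.013 mg/L.
Mass balance at complete mixing: C_std·(Q_w + Q_r) = Q_w·C_e + Q_r·C_b.
Rearranging, Q_w = Q_r·(C_std − C_b)/(C_e − C_std) = 1.9·(0.153 − 0.013) / (2.8 − 0.153) = 0.1005 m³/s.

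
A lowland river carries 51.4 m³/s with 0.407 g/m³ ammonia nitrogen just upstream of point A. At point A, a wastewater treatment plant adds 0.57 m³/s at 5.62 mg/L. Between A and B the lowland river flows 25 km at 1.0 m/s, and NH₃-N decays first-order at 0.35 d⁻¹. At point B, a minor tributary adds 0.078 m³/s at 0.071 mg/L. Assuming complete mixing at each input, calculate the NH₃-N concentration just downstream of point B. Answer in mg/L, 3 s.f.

0.419 mg/L

After input A: C = (51.4·0.407 + 0.57·5.62) / 51.97 = 0.4642 mg/L.
Over the 25 km reach to input B (t = 2.5e+04 s = 0.2894 d), decay gives C = 0.4642·exp(−0.35·0.2894) = 0.4195 mg/L.
After input B: C = (51.97·0.4195 + 0.078·0.071) / 52.05 = 0.4189 mg/L.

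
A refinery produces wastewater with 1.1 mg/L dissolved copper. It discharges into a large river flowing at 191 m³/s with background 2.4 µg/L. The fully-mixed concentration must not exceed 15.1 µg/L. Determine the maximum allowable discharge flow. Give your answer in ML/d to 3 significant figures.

2.4 µg/L = 0.0024 mg/L.
15.1 µg/L = 0.0151 mg/L.
Mass balance at complete mixing: C_std·(Q_w + Q_r) = Q_w·C_e + Q_r·C_b.
Rearranging, Q_w = Q_r·(C_std − C_b)/(C_e − C_std) = 191·(0.0151 − 0.0024) / (1.1 − 0.0151) = 2.236 m³/s.
= 193.2 ML/d.

193 ML/d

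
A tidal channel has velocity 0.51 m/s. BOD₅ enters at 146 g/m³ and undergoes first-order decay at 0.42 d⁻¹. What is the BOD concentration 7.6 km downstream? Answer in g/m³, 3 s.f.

136 g/m³

Travel time t = 7.6 km / 0.51 m/s = 7600/0.51 = 1.49e+04 s = 0.1725 d.
First-order decay: C = 146·exp(−0.42·0.1725) = 146·0.9301 = 135.8 g/m³.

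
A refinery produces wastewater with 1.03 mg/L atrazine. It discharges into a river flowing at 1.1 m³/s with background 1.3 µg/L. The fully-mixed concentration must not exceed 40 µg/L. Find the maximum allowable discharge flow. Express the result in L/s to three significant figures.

43.0 L/s

1.3 µg/L = 0.0013 mg/L.
40 µg/L = 0.04 mg/L.
Mass balance at complete mixing: C_std·(Q_w + Q_r) = Q_w·C_e + Q_r·C_b.
Rearranging, Q_w = Q_r·(C_std − C_b)/(C_e − C_std) = 1.1·(0.04 − 0.0013) / (1.03 − 0.04) = 0.043 m³/s.
= 43 L/s.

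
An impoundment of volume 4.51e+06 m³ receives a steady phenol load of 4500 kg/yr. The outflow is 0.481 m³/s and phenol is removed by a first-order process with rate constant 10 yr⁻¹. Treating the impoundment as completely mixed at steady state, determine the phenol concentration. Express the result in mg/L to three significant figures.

0.0747 mg/L

Outflow Q = 0.481 m³/s × 3.156e+07 s/yr = 1.518e+07 m³/yr.
Steady-state CSTR mass balance: W = Q·C + k·V·C, so C = W/(Q + kV).
Q + kV = 1.518e+07 + 10·4.51e+06 = 6.028e+07 m³/yr.
C = 4500/6.028e+07 = 7.465e-05 kg/m³ = 0.07465 mg/L.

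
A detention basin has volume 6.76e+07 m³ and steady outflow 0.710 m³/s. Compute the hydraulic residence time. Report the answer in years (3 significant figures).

Q = 0.710 m³/s × 3.156e+07 s/yr = 2.241e+07 m³/yr.
Hydraulic residence time τ = V/Q = 6.76e+07/2.241e+07 = 3.017 yr.

3.02 yr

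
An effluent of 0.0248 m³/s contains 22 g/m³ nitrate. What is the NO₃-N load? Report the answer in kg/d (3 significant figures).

47.1 kg/d

Mass flux = Q·C = 0.0248 m³/s × 22 g/m³ = 0.5456 g/s.
= 0.5456 g/s × 86.4 = 47.14 kg/d.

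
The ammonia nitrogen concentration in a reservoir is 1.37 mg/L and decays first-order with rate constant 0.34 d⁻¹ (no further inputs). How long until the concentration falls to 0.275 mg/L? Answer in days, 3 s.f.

4.72 d

t = ln(C₀/C)/k = ln(1.37/0.275)/0.34 = 1.606/0.34 = 4.723 d.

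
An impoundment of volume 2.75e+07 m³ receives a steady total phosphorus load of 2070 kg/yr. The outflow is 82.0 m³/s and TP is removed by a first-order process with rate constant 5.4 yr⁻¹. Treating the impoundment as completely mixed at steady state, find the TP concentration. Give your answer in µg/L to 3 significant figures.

Outflow Q = 82.0 m³/s × 3.156e+07 s/yr = 2.588e+09 m³/yr.
Steady-state CSTR mass balance: W = Q·C + k·V·C, so C = W/(Q + kV).
Q + kV = 2.588e+09 + 5.4·2.75e+07 = 2.736e+09 m³/yr.
C = 2070/2.736e+09 = 7.565e-07 kg/m³ = 0.0007565 mg/L = 0.7565 µg/L.

0.757 µg/L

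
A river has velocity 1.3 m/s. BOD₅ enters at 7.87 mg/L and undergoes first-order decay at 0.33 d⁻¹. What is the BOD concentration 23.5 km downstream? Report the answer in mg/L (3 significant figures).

Travel time t = 23.5 km / 1.3 m/s = 2.35e+04/1.3 = 1.808e+04 s = 0.2092 d.
First-order decay: C = 7.87·exp(−0.33·0.2092) = 7.87·0.9333 = 7.345 mg/L.

7.34 mg/L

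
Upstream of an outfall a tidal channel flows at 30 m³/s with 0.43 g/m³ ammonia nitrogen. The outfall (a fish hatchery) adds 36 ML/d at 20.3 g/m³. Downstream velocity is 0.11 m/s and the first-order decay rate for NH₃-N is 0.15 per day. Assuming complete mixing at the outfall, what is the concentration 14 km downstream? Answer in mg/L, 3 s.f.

0.563 mg/L

36 ML/d = 0.4167 m³/s.
After complete mixing, C₀ = (0.4167·20.3 + 30·0.43) / 30.42 = 0.7022 mg/L.
Travel time t = 1.4e+04 m / 0.11 m/s = 1.273e+05 s = 1.473 d.
C = 0.7022·exp(−0.15·1.473) = 0.7022·0.8017 = 0.563 mg/L.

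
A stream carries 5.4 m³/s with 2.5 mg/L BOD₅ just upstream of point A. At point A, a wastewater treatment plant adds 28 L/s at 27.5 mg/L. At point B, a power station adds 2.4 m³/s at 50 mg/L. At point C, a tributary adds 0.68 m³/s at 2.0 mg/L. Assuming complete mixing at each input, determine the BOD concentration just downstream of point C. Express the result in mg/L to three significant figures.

15.9 mg/L

28 L/s = 0.028 m³/s.
After input A: C = (5.4·2.5 + 0.028·27.5) / 5.428 = 2.629 mg/L.
After input B: C = (5.428·2.629 + 2.4·50) / 7.828 = 17.15 mg/L.
After input C: C = (7.828·17.15 + 0.68·2) / 8.508 = 15.94 mg/L.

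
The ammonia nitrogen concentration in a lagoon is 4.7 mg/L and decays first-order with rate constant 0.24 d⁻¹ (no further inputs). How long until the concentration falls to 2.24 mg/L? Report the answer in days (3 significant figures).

t = ln(C₀/C)/k = ln(4.7/2.24)/0.24 = 0.7411/0.24 = 3.088 d.

3.09 d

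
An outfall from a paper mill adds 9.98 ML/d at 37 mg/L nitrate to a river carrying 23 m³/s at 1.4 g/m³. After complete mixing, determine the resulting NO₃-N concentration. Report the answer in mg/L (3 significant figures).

9.98 ML/d = 0.1155 m³/s.
By mass balance at complete mixing, C = (0.1155·37 + 23·1.4) / (0.1155 + 23) = 36.47/23.12 = 1.578 mg/L.

1.58 mg/L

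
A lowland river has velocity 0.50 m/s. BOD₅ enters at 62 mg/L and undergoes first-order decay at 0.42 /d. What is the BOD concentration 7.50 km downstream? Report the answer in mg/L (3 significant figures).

57.6 mg/L

Travel time t = 7.50 km / 0.50 m/s = 7500/0.50 = 1.5e+04 s = 0.1736 d.
First-order decay: C = 62·exp(−0.42·0.1736) = 62·0.9297 = 57.64 mg/L.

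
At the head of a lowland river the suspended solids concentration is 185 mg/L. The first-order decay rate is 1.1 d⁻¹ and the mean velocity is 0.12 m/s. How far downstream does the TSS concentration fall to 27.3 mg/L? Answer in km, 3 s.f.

18.0 km

From C = C₀·e^(−kt), t = ln(C₀/C)/k = ln(185/27.3)/1.1 = 1.913/1.1 = 1.74 d.
Distance = v·t = 0.12 m/s × 1.503e+05 s = 1.804e+04 m = 18.04 km.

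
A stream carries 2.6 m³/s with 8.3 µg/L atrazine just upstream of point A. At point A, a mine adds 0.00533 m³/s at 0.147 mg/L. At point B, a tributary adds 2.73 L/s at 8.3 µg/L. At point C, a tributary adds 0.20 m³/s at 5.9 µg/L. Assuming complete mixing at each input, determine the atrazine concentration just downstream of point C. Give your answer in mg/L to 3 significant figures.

8.3 µg/L = 0.0083 mg/L.
After input A: C = (2.6·0.0083 + 0.00533·0.147) / 2.605 = 0.008584 mg/L.
2.73 L/s = 0.00273 m³/s.
8.3 µg/L = 0.0083 mg/L.
After input B: C = (2.605·0.008584 + 0.00273·0.0083) / 2.608 = 0.008583 mg/L.
5.9 µg/L = 0.0059 mg/L.
After input C: C = (2.608·0.008583 + 0.2·0.0059) / 2.808 = 0.008392 mg/L.

0.00839 mg/L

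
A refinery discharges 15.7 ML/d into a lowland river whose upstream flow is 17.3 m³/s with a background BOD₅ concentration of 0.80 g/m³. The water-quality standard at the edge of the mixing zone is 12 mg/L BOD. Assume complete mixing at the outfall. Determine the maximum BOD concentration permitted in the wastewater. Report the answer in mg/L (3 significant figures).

1080 mg/L

15.7 ML/d = 0.1817 m³/s.
Mass balance: 12·17.48 = 0.1817·Cₑ + 17.3·0.8.
Cₑ = (209.8 − 13.84) / 0.1817 = 1078 mg/L.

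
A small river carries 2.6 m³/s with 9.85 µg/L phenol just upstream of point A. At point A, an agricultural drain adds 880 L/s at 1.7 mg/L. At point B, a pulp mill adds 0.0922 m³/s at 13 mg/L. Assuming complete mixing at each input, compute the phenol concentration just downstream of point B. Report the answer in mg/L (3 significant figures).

9.85 µg/L = 0.00985 mg/L.
880 L/s = 0.88 m³/s.
After input A: C = (2.6·0.00985 + 0.88·1.7) / 3.48 = 0.4372 mg/L.
After input B: C = (3.48·0.4372 + 0.0922·13) / 3.572 = 0.7615 mg/L.

0.761 mg/L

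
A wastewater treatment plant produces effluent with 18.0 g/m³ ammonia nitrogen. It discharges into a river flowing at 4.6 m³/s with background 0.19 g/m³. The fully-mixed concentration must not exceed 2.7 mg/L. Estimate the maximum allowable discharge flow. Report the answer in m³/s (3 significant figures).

0.755 m³/s

Mass balance at complete mixing: C_std·(Q_w + Q_r) = Q_w·C_e + Q_r·C_b.
Rearranging, Q_w = Q_r·(C_std − C_b)/(C_e − C_std) = 4.6·(2.7 − 0.19) / (18 − 2.7) = 0.7546 m³/s.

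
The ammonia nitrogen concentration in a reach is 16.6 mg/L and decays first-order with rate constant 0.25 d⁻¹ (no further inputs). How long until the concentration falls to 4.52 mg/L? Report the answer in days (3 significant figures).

t = ln(C₀/C)/k = ln(16.6/4.52)/0.25 = 1.301/0.25 = 5.204 d.

5.20 d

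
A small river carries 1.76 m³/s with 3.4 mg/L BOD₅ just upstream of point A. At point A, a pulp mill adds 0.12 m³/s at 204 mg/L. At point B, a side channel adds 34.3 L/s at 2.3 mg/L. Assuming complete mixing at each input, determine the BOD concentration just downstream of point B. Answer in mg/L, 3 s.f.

After input A: C = (1.76·3.4 + 0.12·204) / 1.88 = 16.2 mg/L.
34.3 L/s = 0.0343 m³/s.
After input B: C = (1.88·16.2 + 0.0343·2.3) / 1.914 = 15.96 mg/L.

16.0 mg/L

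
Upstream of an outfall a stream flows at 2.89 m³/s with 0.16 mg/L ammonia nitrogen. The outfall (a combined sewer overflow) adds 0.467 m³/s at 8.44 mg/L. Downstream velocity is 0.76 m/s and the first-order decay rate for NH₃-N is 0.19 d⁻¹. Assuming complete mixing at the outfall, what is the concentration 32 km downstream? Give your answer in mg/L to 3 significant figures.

1.20 mg/L

After complete mixing, C₀ = (0.467·8.44 + 2.89·0.16) / 3.357 = 1.312 mg/L.
Travel time t = 3.2e+04 m / 0.76 m/s = 4.211e+04 s = 0.4873 d.
C = 1.312·exp(−0.19·0.4873) = 1.312·0.9116 = 1.196 mg/L.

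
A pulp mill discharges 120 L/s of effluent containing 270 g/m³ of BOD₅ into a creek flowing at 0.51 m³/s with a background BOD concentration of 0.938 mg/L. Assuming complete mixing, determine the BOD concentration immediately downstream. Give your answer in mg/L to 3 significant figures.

120 L/s = 0.12 m³/s.
By mass balance at complete mixing, C = (0.12·270 + 0.51·0.938) / (0.12 + 0.51) = 32.88/0.63 = 52.19 mg/L.

52.2 mg/L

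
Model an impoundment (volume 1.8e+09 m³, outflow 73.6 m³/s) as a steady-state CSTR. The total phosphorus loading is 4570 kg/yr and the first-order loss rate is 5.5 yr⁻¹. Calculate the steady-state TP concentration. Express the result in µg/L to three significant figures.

0.374 µg/L

Outflow Q = 73.6 m³/s × 3.156e+07 s/yr = 2.323e+09 m³/yr.
Steady-state CSTR mass balance: W = Q·C + k·V·C, so C = W/(Q + kV).
Q + kV = 2.323e+09 + 5.5·1.8e+09 = 1.222e+10 m³/yr.
C = 4570/1.222e+10 = 3.739e-07 kg/m³ = 0.0003739 mg/L = 0.3739 µg/L.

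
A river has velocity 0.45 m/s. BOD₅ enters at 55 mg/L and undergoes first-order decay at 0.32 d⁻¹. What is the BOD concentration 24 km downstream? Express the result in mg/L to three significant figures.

45.1 mg/L

Travel time t = 24 km / 0.45 m/s = 2.4e+04/0.45 = 5.333e+04 s = 0.6173 d.
First-order decay: C = 55·exp(−0.32·0.6173) = 55·0.8208 = 45.14 mg/L.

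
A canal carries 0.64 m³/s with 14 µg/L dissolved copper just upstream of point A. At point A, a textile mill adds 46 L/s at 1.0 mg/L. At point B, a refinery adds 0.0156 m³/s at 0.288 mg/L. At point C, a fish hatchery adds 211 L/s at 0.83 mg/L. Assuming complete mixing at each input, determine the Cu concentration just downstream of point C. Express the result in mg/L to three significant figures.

14 µg/L = 0.014 mg/L.
46 L/s = 0.046 m³/s.
After input A: C = (0.64·0.014 + 0.046·1) / 0.686 = 0.08012 mg/L.
After input B: C = (0.686·0.08012 + 0.0156·0.288) / 0.7016 = 0.08474 mg/L.
211 L/s = 0.211 m³/s.
After input C: C = (0.7016·0.08474 + 0.211·0.83) / 0.9126 = 0.257 mg/L.

0.257 mg/L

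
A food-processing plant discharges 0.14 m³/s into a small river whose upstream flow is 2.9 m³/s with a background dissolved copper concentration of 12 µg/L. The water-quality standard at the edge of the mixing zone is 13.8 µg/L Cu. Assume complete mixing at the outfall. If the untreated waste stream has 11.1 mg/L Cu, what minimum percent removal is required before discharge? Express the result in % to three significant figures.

12 µg/L = 0.012 mg/L.
13.8 µg/L = 0.0138 mg/L.
Mass balance: 0.0138·3.04 = 0.14·Cₑ + 2.9·0.012.
Cₑ = (0.04195 − 0.0348) / 0.14 = 0.05109 mg/L.
Required removal = 1 − 0.05109/11.1 = 99.54 %.

99.5 %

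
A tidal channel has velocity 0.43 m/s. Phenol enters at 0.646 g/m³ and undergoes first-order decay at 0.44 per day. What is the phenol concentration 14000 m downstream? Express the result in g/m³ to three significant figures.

0.547 g/m³

Travel time t = 14000 m / 0.43 m/s = 1.4e+04/0.43 = 3.256e+04 s = 0.3768 d.
First-order decay: C = 0.646·exp(−0.44·0.3768) = 0.646·0.8472 = 0.5473 g/m³.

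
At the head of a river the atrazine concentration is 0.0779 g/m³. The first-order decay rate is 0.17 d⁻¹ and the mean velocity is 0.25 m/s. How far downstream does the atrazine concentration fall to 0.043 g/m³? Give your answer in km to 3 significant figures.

From C = C₀·e^(−kt), t = ln(C₀/C)/k = ln(0.0779/0.043)/0.17 = 0.5942/0.17 = 3.495 d.
Distance = v·t = 0.25 m/s × 3.02e+05 s = 7.55e+04 m = 75.5 km.

75.5 km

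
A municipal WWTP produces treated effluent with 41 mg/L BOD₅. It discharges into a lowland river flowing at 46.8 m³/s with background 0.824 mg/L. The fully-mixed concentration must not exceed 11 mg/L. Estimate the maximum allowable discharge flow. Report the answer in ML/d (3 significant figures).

1370 ML/d

Mass balance at complete mixing: C_std·(Q_w + Q_r) = Q_w·C_e + Q_r·C_b.
Rearranging, Q_w = Q_r·(C_std − C_b)/(C_e − C_std) = 46.8·(11 − 0.824) / (41 − 11) = 15.87 m³/s.
= 1372 ML/d.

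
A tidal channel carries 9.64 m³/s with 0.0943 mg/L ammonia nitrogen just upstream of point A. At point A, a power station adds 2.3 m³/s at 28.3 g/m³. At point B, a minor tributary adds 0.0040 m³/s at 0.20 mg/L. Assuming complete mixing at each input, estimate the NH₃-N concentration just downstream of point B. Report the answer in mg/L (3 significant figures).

5.53 mg/L

After input A: C = (9.64·0.0943 + 2.3·28.3) / 11.94 = 5.528 mg/L.
After input B: C = (11.94·5.528 + 0.004·0.2) / 11.94 = 5.526 mg/L.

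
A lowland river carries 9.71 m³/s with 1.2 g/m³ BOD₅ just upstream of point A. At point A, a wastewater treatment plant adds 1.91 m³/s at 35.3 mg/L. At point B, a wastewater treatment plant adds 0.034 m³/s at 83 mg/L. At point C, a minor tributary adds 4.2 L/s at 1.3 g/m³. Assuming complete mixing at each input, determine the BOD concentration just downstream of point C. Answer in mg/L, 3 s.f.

After input A: C = (9.71·1.2 + 1.91·35.3) / 11.62 = 6.805 mg/L.
After input B: C = (11.62·6.805 + 0.034·83) / 11.65 = 7.027 mg/L.
4.2 L/s = 0.0042 m³/s.
After input C: C = (11.65·7.027 + 0.0042·1.3) / 11.66 = 7.025 mg/L.

7.03 mg/L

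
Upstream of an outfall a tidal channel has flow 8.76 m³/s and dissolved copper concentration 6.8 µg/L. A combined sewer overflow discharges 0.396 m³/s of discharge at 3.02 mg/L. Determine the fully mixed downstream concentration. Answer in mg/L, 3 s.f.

6.8 µg/L = 0.0068 mg/L.
Flow-weighted mixing gives C = (0.396·3.02 + 8.76·0.0068) / (0.396 + 8.76) = 1.255/9.156 = 0.1371 mg/L.

0.137 mg/L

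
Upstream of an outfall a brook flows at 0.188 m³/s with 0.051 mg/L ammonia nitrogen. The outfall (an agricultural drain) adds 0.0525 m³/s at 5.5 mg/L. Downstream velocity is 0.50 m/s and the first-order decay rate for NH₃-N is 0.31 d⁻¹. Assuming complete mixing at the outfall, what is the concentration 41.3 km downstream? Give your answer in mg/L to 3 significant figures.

0.922 mg/L

After complete mixing, C₀ = (0.0525·5.5 + 0.188·0.051) / 0.2405 = 1.24 mg/L.
Travel time t = 4.13e+04 m / 0.50 m/s = 8.26e+04 s = 0.956 d.
C = 1.24·exp(−0.31·0.956) = 1.24·0.7435 = 0.9223 mg/L.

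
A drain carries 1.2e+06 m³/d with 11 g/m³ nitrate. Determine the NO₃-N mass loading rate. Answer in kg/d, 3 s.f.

1.2e+06 m³/d = 13.89 m³/s.
Mass flux = Q·C = 13.89 m³/s × 11 g/m³ = 152.8 g/s.
= 152.8 g/s × 86.4 = 1.32e+04 kg/d.

13200 kg/d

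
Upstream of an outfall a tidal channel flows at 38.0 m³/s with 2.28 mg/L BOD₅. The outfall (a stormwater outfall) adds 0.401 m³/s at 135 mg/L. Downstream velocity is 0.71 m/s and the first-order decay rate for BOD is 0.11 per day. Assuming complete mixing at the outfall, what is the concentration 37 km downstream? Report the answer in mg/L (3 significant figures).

After complete mixing, C₀ = (0.401·135 + 38·2.28) / 38.4 = 3.666 mg/L.
Travel time t = 3.7e+04 m / 0.71 m/s = 5.211e+04 s = 0.6032 d.
C = 3.666·exp(−0.11·0.6032) = 3.666·0.9358 = 3.431 mg/L.

3.43 mg/L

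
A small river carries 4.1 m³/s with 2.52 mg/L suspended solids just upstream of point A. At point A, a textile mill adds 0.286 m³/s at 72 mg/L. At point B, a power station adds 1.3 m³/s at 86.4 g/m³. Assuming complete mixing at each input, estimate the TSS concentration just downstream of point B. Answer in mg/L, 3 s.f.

25.2 mg/L

After input A: C = (4.1·2.52 + 0.286·72) / 4.386 = 7.051 mg/L.
After input B: C = (4.386·7.051 + 1.3·86.4) / 5.686 = 25.19 mg/L.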